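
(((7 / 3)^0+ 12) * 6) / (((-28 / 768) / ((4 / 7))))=-59904 / 49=-1222.53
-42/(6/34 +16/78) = -27846/253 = -110.06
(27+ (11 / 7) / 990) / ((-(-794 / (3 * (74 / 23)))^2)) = -23288059 / 5836261270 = -0.00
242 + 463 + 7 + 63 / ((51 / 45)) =13049 / 17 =767.59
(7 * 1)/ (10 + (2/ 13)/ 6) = 273/ 391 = 0.70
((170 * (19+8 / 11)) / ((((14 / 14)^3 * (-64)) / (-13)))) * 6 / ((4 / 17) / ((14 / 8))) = 85603245 / 2816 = 30398.88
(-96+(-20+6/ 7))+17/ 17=-799/ 7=-114.14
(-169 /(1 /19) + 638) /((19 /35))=-90055 /19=-4739.74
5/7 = 0.71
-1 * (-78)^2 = -6084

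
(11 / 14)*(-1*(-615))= 6765 / 14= 483.21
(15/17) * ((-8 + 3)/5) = -15/17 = -0.88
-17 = -17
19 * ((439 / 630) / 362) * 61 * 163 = 82934563 / 228060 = 363.65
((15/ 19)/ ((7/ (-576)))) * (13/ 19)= -112320/ 2527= -44.45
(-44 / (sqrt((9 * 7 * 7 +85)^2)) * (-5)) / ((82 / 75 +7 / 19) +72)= 156750 / 27531629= 0.01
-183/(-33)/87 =61/957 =0.06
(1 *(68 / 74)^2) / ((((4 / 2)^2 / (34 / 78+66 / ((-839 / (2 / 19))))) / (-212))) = -16288036532 / 851105931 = -19.14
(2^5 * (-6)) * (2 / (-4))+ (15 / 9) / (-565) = 32543 / 339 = 96.00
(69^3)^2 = 107918163081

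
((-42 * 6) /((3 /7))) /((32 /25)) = -3675 /8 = -459.38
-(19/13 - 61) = 774/13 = 59.54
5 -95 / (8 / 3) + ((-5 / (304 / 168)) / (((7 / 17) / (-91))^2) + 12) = -20516051 / 152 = -134974.02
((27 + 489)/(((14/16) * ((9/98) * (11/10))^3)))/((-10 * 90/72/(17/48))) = -15725973760/970299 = -16207.35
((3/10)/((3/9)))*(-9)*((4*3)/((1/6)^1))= -2916/5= -583.20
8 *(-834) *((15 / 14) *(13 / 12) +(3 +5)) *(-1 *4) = 1711368 / 7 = 244481.14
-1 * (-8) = 8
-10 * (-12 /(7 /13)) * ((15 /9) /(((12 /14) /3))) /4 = 325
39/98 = 0.40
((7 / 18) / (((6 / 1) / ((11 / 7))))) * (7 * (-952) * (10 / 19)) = -183260 / 513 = -357.23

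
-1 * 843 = -843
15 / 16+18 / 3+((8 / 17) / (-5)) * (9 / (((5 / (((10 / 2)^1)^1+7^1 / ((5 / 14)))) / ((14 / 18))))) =125667 / 34000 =3.70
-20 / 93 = -0.22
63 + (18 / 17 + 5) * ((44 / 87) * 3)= 35591 / 493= 72.19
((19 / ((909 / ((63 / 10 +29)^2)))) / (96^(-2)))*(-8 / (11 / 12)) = -58185424896 / 27775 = -2094884.78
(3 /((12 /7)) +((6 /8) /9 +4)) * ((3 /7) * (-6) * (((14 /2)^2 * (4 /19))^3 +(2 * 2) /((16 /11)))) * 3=-1358711685 /27436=-49522.95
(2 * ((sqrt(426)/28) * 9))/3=3 * sqrt(426)/14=4.42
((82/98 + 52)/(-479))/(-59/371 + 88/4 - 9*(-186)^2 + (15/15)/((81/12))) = 0.00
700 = 700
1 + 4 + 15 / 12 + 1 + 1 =33 / 4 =8.25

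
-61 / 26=-2.35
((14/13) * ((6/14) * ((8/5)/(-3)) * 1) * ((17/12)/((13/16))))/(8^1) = -136/2535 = -0.05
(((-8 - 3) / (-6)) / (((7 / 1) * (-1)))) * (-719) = 7909 / 42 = 188.31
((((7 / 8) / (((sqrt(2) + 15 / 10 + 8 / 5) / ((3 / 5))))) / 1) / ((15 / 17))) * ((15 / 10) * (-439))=-4858413 / 30440 + 156723 * sqrt(2) / 3044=-86.79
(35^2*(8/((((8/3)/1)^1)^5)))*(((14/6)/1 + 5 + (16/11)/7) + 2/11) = 3161025/5632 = 561.26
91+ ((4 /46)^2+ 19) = 58194 /529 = 110.01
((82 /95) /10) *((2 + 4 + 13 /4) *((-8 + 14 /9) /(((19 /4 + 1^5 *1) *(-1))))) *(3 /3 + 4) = 87986 /19665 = 4.47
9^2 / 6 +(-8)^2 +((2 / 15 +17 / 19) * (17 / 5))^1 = 230837 / 2850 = 81.00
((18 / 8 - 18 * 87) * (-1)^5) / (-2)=-6255 / 8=-781.88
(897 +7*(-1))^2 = 792100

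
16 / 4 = 4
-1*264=-264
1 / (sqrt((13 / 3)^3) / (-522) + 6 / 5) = 508950 * sqrt(39) / 264799523 + 220712040 / 264799523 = 0.85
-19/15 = -1.27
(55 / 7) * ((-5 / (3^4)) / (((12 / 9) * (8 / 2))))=-275 / 3024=-0.09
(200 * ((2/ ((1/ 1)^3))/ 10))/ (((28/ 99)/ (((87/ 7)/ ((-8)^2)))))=43065/ 1568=27.46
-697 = -697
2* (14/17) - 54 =-890/17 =-52.35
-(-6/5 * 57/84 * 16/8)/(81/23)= 437/945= 0.46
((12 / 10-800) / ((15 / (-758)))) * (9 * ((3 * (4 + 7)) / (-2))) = -149858874 / 25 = -5994354.96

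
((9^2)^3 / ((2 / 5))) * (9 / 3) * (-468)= -1865357910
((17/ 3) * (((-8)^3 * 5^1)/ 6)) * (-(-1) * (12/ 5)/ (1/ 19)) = -330752/ 3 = -110250.67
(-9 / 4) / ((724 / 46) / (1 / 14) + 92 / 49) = -10143 / 1001792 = -0.01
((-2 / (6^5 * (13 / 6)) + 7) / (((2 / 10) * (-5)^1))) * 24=-58967 / 351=-168.00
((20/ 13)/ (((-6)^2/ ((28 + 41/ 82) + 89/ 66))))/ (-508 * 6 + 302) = -4925/ 10602306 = -0.00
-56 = -56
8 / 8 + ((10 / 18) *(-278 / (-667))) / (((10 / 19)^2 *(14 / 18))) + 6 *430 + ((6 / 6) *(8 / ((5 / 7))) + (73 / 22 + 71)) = 685024521 / 256795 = 2667.59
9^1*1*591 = 5319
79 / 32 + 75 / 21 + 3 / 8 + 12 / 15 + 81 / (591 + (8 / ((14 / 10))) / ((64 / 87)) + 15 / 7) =30779339 / 4187680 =7.35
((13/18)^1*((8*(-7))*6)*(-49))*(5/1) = 178360/3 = 59453.33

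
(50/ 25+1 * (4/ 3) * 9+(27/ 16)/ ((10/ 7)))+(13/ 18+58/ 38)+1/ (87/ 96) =14705011/ 793440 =18.53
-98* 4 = -392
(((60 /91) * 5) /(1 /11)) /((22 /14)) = 23.08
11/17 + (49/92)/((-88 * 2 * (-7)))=178231/275264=0.65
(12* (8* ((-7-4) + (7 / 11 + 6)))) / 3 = -139.64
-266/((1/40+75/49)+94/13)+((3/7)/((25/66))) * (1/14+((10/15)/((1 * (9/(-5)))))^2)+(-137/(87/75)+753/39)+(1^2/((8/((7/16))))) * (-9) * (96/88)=-20072304519148667/155153293495200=-129.37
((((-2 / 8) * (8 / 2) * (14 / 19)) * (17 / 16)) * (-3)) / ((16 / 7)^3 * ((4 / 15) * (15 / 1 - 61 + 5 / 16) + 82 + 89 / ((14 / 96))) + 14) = 12857355 / 44536401584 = 0.00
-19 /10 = -1.90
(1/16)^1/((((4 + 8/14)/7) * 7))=7/512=0.01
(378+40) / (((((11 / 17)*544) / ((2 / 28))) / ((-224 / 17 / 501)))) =-19 / 8517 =-0.00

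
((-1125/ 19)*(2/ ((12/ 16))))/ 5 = -600/ 19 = -31.58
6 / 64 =3 / 32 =0.09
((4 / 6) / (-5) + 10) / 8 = 37 / 30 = 1.23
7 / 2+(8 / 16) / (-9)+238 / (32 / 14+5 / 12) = 186965 / 2043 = 91.51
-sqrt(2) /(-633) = sqrt(2) /633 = 0.00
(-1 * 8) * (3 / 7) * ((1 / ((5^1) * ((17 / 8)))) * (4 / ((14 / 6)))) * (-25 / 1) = 11520 / 833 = 13.83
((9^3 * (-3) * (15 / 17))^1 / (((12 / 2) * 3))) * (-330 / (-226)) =-601425 / 3842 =-156.54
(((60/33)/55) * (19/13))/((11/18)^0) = 76/1573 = 0.05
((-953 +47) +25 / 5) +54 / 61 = -900.11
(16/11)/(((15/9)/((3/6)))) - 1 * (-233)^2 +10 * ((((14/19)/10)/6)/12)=-2042335379/37620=-54288.55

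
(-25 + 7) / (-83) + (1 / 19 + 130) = 205435 / 1577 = 130.27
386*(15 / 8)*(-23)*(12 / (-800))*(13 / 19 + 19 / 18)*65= 28236.57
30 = 30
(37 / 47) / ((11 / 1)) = 37 / 517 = 0.07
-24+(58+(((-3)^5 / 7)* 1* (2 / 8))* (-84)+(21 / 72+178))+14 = 22927 / 24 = 955.29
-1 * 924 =-924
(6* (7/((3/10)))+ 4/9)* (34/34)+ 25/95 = 24061/171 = 140.71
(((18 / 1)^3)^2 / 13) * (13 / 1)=34012224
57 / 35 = 1.63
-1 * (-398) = 398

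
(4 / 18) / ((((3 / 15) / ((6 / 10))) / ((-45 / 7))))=-30 / 7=-4.29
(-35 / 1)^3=-42875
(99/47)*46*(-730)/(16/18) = -7479945/94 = -79573.88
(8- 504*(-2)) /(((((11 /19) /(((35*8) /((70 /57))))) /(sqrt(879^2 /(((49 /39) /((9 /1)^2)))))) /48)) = 1671301403136*sqrt(39) /77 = 135549011913.05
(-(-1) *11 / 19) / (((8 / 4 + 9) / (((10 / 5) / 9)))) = 2 / 171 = 0.01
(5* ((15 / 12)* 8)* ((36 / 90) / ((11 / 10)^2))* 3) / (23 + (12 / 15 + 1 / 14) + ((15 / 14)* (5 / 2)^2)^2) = 31360000 / 43456303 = 0.72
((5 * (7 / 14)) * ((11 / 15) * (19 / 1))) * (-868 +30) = -87571 / 3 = -29190.33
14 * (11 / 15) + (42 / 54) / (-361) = 166747 / 16245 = 10.26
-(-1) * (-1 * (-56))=56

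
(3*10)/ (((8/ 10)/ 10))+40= 415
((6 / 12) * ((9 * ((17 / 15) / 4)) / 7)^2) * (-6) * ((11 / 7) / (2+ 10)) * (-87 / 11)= 226287 / 548800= 0.41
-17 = -17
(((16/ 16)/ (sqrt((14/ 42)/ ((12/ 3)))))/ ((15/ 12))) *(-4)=-32 *sqrt(3)/ 5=-11.09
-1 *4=-4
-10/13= -0.77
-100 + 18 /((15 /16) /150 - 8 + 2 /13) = -1668140 /16307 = -102.30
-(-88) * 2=176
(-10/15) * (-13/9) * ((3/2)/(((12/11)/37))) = 5291/108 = 48.99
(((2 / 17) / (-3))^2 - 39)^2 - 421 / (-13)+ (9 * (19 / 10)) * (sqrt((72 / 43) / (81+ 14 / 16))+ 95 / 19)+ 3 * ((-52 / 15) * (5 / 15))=1637.74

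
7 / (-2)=-7 / 2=-3.50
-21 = -21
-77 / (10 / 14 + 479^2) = -539 / 1606092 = -0.00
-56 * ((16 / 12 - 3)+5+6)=-1568 / 3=-522.67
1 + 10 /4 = 7 /2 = 3.50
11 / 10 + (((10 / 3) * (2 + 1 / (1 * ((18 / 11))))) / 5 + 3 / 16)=3.03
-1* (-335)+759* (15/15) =1094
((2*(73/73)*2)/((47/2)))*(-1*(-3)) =24/47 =0.51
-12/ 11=-1.09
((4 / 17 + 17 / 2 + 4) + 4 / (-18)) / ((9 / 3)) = 3829 / 918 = 4.17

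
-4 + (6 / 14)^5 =-66985 / 16807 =-3.99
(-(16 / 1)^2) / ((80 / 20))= -64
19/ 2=9.50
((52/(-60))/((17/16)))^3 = -8998912/16581375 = -0.54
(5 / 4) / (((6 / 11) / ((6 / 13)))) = 55 / 52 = 1.06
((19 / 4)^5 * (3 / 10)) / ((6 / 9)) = 22284891 / 20480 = 1088.13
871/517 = 1.68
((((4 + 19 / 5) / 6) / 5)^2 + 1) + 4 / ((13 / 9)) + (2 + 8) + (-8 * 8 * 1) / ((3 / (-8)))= 17989091 / 97500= 184.50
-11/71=-0.15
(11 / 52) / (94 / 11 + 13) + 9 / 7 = 111763 / 86268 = 1.30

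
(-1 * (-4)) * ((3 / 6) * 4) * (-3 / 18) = -1.33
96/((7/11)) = 1056/7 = 150.86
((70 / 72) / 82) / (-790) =-7 / 466416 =-0.00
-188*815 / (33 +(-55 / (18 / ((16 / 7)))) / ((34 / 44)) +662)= -32819724 / 146933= -223.37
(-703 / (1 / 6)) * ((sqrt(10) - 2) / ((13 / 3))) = 25308 / 13 - 12654 * sqrt(10) / 13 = -1131.34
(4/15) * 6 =1.60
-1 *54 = -54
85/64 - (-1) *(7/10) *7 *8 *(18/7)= 32681/320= 102.13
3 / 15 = 0.20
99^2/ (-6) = -3267/ 2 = -1633.50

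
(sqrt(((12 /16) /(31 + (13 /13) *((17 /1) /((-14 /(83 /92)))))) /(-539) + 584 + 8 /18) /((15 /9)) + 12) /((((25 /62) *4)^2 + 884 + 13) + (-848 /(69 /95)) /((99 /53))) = 78775092 /1802353147 + 596781 *sqrt(5140786380581698) /809914421901655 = 0.10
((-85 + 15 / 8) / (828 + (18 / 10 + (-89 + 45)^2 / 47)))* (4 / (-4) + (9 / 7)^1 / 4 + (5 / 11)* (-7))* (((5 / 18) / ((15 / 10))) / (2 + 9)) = 0.01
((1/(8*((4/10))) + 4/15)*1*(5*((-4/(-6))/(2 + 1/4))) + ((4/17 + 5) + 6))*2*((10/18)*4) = 666100/12393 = 53.75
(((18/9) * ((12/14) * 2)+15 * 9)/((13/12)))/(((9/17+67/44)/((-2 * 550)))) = -1913503680/27937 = -68493.53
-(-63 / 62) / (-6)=-21 / 124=-0.17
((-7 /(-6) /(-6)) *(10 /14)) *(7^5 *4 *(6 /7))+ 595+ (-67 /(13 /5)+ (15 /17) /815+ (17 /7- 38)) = -5650680572 /756483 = -7469.67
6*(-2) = -12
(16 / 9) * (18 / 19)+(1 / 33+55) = 56.71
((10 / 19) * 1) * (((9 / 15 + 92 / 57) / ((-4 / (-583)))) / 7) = 367873 / 15162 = 24.26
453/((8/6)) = 339.75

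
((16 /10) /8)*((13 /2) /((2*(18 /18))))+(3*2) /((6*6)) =49 /60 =0.82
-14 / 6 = -7 / 3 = -2.33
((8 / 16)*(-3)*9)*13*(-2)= 351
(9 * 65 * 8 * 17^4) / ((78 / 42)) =210472920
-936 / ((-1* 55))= 936 / 55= 17.02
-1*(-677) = 677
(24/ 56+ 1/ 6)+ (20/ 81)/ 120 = 1016/ 1701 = 0.60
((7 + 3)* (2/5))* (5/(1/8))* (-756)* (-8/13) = 967680/13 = 74436.92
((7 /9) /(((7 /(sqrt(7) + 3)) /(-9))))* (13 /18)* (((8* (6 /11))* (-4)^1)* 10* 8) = 33280* sqrt(7) /33 + 33280 /11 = 5693.65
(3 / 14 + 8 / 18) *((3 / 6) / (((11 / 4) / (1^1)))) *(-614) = -50962 / 693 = -73.54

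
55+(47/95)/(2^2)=20947/380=55.12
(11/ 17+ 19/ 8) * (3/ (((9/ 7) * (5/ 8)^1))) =11.28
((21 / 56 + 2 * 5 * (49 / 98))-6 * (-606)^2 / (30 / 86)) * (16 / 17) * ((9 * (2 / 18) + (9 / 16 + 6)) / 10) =-30571636513 / 6800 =-4495828.90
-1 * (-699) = 699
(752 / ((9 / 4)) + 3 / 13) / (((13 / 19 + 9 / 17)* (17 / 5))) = 3717445 / 45864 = 81.05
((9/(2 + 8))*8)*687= 24732/5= 4946.40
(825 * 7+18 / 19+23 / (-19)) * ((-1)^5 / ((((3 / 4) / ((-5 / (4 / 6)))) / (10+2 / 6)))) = 34013200 / 57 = 596722.81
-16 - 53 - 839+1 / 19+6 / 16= -137951 / 152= -907.57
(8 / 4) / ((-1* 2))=-1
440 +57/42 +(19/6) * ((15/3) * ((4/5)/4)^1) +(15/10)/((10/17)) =187771/420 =447.07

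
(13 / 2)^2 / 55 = 169 / 220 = 0.77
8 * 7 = 56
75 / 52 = 1.44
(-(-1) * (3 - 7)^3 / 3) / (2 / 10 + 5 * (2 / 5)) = -320 / 33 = -9.70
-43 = -43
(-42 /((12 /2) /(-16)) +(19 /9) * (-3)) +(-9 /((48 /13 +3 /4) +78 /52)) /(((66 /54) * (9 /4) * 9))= 119651 /1133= 105.61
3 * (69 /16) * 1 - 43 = -30.06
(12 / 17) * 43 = 516 / 17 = 30.35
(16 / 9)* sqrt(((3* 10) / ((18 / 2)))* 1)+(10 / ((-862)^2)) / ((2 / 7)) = 35 / 743044+16* sqrt(30) / 27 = 3.25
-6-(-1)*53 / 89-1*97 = -9114 / 89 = -102.40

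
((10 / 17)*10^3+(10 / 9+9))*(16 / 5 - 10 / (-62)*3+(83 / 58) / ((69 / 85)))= 309306827849 / 94907430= 3259.04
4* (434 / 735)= 248 / 105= 2.36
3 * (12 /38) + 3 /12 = 91 /76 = 1.20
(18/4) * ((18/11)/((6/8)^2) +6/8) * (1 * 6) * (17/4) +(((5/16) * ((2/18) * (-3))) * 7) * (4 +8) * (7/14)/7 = 73789/176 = 419.26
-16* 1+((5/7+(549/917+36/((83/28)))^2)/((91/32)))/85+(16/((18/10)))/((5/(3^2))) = 30235187325568/44807960222935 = 0.67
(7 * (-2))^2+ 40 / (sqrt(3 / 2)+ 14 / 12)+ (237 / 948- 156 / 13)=-607 / 4+ 144 * sqrt(6)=200.98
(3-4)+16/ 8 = 1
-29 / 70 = -0.41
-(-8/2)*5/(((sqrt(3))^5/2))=2.57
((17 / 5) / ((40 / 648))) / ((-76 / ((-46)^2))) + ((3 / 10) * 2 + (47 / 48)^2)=-1676603717 / 1094400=-1531.98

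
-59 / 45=-1.31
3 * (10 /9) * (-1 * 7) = -70 /3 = -23.33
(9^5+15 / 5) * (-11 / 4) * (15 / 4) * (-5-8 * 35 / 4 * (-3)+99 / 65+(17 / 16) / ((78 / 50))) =-8075641497 / 64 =-126181898.39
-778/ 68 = -389/ 34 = -11.44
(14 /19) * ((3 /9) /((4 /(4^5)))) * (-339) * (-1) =404992 /19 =21315.37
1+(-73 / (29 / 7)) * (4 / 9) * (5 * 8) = -81499 / 261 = -312.26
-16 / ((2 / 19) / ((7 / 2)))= -532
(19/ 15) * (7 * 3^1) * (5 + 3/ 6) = 1463/ 10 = 146.30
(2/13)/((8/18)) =9/26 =0.35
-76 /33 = -2.30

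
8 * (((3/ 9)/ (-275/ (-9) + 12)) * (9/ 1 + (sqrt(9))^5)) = 6048/ 383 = 15.79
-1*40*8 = -320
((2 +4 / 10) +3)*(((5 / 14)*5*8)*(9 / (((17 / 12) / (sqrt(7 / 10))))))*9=52488*sqrt(70) / 119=3690.30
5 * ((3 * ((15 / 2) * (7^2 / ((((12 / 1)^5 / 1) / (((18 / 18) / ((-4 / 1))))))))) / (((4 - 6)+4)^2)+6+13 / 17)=508702375 / 15040512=33.82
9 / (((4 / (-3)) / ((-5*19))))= 2565 / 4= 641.25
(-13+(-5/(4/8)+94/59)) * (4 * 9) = -45468/59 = -770.64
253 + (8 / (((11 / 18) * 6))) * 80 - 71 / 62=290805 / 682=426.40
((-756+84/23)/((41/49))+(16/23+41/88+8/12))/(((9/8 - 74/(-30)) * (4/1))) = -1116947015/17883052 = -62.46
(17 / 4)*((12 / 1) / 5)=51 / 5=10.20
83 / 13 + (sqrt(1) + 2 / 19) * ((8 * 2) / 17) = 31177 / 4199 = 7.42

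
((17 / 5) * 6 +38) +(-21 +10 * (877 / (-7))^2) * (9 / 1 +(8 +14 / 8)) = 2942760.31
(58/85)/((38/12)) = 348/1615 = 0.22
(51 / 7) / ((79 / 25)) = 1275 / 553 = 2.31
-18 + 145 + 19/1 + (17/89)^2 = 1156755/7921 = 146.04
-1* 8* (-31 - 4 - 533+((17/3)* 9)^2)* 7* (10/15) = -227696/3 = -75898.67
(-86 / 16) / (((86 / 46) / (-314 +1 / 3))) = 21643 / 24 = 901.79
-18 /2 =-9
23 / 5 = 4.60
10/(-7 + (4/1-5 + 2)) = -5/3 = -1.67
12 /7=1.71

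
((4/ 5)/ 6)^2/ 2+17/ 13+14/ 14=6776/ 2925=2.32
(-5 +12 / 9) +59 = 166 / 3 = 55.33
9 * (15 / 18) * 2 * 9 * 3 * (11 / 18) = 495 / 2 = 247.50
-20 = -20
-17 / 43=-0.40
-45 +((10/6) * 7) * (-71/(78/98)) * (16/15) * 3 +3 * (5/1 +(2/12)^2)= -1572593/468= -3360.24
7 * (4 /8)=7 /2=3.50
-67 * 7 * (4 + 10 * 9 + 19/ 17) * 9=-6825357/ 17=-401491.59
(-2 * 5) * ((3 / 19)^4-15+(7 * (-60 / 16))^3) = 754939753005 / 4170272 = 181028.90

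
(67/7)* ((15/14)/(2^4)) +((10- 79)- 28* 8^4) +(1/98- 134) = -180148067/1568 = -114890.35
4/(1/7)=28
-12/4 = -3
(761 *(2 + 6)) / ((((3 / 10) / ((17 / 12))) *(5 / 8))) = 413984 / 9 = 45998.22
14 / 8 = 7 / 4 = 1.75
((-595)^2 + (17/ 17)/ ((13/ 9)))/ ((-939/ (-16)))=73637344/ 12207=6032.39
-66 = -66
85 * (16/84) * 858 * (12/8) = 145860/7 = 20837.14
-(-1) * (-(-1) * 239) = 239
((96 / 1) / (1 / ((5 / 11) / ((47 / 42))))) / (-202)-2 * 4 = -427816 / 52217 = -8.19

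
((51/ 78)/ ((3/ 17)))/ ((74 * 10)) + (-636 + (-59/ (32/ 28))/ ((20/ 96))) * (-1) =10202645/ 11544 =883.81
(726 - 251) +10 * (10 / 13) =6275 / 13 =482.69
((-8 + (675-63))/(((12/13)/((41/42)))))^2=6477513289/15876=408006.63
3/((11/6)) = 18/11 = 1.64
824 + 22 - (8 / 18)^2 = 68510 / 81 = 845.80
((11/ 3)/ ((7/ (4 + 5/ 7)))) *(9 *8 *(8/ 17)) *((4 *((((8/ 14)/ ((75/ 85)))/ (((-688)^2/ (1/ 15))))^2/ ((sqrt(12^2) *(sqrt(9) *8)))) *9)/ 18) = 2057/ 425530775859840000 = 0.00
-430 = -430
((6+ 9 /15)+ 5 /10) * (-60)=-426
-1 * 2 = -2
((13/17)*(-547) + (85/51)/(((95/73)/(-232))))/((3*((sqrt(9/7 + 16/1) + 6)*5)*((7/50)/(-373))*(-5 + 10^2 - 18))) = 5171562940/9774303 - 2585781470*sqrt(7)/18660033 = 162.47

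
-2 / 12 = -1 / 6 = -0.17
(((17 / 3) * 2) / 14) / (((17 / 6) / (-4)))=-8 / 7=-1.14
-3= -3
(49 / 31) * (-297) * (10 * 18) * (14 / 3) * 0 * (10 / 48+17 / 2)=0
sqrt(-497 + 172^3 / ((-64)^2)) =sqrt(47699) / 8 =27.30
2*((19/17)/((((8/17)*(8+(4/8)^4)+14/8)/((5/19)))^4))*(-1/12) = -393040000/415668829393857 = -0.00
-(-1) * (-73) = -73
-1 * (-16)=16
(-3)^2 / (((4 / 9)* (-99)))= -9 / 44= -0.20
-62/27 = -2.30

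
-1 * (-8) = 8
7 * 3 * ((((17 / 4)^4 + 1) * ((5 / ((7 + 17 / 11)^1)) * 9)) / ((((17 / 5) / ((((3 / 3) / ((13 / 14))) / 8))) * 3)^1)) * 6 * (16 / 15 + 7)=245873347335 / 10636288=23116.46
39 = 39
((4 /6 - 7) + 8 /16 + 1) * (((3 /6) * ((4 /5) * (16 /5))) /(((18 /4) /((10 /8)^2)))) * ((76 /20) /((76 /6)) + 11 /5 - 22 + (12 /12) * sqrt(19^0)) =1073 /27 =39.74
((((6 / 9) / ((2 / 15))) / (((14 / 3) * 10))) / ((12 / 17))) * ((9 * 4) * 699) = 3819.54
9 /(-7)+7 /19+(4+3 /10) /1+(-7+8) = 5829 /1330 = 4.38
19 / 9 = 2.11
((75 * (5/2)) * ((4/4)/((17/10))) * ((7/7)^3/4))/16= 1875/1088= 1.72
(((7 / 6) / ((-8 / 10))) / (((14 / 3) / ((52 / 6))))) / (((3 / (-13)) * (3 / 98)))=41405 / 108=383.38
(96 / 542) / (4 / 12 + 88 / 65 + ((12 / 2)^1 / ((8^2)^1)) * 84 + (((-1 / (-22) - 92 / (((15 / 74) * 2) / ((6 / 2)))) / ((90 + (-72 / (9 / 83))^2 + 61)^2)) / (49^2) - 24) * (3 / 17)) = 6539873486957761991040 / 196684778820588775529077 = 0.03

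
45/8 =5.62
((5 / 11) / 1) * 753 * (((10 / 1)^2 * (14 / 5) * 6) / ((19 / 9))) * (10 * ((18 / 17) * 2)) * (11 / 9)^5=411587792000 / 26163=15731674.20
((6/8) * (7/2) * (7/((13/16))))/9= 98/39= 2.51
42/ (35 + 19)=0.78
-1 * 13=-13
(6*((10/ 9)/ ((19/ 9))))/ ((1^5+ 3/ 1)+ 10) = 30/ 133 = 0.23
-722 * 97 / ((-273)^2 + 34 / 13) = -910442 / 968911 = -0.94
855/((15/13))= 741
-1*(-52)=52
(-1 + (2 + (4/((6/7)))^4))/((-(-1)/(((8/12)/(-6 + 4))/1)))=-38497/243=-158.42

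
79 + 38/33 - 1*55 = 830/33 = 25.15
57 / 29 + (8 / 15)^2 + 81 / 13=719378 / 84825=8.48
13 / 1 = 13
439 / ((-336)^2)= 439 / 112896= 0.00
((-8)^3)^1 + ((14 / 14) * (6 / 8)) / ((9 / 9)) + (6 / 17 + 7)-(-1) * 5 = -33925 / 68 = -498.90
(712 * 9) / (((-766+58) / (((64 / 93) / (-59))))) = 11392 / 107911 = 0.11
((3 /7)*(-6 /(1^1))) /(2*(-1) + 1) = 18 /7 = 2.57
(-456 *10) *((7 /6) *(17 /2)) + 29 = -45191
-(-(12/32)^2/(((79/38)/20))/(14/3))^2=-6579225/78287104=-0.08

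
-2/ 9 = -0.22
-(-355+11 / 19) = 6734 / 19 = 354.42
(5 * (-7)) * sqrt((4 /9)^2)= -140 /9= -15.56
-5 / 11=-0.45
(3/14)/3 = 1/14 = 0.07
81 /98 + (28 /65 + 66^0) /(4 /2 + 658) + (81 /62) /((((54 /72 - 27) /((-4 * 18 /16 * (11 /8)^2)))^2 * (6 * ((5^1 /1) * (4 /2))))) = 184836327469 /222430208000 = 0.83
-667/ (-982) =667/ 982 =0.68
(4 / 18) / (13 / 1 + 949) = 1 / 4329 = 0.00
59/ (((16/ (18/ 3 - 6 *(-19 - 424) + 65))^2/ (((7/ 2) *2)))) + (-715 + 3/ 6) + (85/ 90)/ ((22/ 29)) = 304485443431/ 25344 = 12014103.67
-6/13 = -0.46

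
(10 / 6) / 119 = 5 / 357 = 0.01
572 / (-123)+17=1519 / 123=12.35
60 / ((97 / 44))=2640 / 97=27.22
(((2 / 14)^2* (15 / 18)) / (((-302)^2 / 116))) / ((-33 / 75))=-3625 / 73738434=-0.00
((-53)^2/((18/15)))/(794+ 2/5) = 70225/23832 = 2.95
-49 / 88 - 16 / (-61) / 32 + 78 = 415759 / 5368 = 77.45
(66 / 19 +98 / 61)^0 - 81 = -80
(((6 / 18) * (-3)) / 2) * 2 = -1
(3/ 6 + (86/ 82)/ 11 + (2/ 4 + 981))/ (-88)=-442925/ 39688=-11.16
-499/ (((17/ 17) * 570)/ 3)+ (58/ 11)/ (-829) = -4561401/ 1732610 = -2.63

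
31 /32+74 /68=1119 /544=2.06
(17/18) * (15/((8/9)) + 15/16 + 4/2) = 5389/288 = 18.71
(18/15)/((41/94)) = 564/205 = 2.75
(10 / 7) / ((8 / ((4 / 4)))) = 5 / 28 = 0.18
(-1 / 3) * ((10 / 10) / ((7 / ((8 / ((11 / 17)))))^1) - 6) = 326 / 231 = 1.41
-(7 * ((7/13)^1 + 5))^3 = -128024064/2197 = -58272.22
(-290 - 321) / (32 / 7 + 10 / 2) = -4277 / 67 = -63.84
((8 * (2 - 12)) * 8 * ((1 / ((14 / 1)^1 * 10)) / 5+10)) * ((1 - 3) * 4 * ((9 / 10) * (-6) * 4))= -193563648 / 175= -1106077.99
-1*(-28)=28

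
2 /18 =1 /9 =0.11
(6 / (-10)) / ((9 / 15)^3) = -25 / 9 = -2.78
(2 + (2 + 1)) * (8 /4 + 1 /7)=75 /7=10.71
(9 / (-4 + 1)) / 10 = -0.30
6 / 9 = 2 / 3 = 0.67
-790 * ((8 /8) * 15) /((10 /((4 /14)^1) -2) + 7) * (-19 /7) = 22515 /28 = 804.11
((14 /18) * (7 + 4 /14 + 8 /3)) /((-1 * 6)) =-209 /162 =-1.29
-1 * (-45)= 45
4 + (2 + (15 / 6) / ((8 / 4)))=29 / 4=7.25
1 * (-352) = -352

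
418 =418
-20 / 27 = -0.74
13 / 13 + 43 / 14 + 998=14029 / 14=1002.07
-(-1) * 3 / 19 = 0.16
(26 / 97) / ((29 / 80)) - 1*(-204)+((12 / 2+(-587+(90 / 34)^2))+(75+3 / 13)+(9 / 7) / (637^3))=-432479024162135829 / 1470902587492247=-294.02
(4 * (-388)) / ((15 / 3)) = -1552 / 5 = -310.40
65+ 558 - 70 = 553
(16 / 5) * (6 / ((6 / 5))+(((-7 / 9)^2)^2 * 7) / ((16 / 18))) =91934 / 3645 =25.22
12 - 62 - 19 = -69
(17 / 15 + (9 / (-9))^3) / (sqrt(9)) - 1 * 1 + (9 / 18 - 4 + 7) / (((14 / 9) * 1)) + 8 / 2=953 / 180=5.29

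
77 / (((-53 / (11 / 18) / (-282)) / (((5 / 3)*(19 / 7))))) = 540265 / 477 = 1132.63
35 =35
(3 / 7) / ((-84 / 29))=-29 / 196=-0.15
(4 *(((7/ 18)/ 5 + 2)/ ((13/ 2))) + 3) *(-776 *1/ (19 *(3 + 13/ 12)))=-7769312/ 181545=-42.80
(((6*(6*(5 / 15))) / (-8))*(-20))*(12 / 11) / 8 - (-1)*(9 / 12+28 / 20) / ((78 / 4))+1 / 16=146329 / 34320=4.26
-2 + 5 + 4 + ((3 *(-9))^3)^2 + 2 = 387420498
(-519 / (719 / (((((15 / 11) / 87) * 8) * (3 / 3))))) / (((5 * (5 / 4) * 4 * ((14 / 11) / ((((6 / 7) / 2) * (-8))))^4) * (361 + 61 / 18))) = -2062684901376 / 3942020184024545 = -0.00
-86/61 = -1.41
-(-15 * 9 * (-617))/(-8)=83295/8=10411.88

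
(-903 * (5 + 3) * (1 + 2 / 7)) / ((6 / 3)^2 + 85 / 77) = -238392 / 131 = -1819.79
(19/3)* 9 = 57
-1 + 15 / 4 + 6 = 35 / 4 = 8.75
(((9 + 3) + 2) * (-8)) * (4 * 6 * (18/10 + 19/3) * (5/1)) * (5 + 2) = -765184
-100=-100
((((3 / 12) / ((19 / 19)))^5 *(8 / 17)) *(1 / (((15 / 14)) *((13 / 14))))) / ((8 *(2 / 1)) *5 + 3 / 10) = 49 / 8518224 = 0.00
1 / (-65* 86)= -1 / 5590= -0.00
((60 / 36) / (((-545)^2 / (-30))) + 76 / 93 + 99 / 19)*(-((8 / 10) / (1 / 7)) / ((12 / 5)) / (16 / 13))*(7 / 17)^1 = -80606615089 / 17130881232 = -4.71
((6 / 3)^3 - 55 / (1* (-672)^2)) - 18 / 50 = 86251169 / 11289600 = 7.64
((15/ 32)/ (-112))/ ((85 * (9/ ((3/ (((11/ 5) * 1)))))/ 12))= -15/ 167552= -0.00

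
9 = 9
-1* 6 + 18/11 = -4.36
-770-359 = -1129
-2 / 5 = -0.40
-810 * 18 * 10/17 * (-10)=1458000/17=85764.71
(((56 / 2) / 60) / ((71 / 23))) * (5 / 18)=161 / 3834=0.04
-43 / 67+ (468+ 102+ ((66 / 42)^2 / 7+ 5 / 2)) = 26299961 / 45962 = 572.21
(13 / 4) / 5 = 0.65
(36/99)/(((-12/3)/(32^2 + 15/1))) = -1039/11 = -94.45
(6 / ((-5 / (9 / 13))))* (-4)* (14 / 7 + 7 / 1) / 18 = 108 / 65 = 1.66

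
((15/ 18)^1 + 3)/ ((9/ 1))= 23/ 54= 0.43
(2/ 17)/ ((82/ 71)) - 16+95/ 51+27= 27109/ 2091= 12.96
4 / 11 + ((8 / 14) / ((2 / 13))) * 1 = 4.08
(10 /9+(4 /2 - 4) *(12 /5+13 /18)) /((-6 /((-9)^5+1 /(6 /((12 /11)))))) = -4546759 /90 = -50519.54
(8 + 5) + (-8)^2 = 77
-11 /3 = -3.67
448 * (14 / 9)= 6272 / 9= 696.89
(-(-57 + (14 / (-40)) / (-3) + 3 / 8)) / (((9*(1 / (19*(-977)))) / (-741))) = 31091298641 / 360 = 86364718.45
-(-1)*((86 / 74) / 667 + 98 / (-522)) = -41312 / 222111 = -0.19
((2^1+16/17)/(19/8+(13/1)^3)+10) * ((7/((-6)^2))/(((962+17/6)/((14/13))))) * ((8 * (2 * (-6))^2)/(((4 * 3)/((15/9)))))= 0.35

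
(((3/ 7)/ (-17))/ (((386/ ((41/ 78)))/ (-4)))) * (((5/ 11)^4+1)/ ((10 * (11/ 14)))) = 36818/ 2020384795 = 0.00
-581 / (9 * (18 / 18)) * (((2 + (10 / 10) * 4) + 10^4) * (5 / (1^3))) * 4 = -116269720 / 9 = -12918857.78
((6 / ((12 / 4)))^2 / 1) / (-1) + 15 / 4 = -1 / 4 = -0.25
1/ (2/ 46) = 23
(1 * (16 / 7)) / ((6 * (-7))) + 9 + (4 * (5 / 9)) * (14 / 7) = 5905 / 441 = 13.39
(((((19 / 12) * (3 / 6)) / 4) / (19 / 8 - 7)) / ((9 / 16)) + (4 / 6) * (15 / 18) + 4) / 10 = 895 / 1998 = 0.45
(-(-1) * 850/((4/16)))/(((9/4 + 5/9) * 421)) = 122400/42521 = 2.88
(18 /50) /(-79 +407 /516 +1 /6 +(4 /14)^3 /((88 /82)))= -17521812 /3797504275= -0.00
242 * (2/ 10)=242/ 5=48.40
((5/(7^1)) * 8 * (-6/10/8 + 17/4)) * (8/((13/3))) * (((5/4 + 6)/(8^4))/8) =14529/1490944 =0.01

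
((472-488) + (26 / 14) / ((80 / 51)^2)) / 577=-682987 / 25849600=-0.03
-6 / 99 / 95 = -2 / 3135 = -0.00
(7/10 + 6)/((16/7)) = 469/160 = 2.93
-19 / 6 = -3.17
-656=-656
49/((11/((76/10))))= 1862/55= 33.85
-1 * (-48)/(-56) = -6/7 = -0.86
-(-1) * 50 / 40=5 / 4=1.25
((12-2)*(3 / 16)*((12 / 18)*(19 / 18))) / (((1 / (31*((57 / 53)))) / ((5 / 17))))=12.94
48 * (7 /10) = 168 /5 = 33.60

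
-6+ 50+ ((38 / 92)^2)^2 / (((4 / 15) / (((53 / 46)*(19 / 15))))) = 36380717023 / 823851904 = 44.16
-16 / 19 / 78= -8 / 741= -0.01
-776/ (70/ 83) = -32204/ 35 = -920.11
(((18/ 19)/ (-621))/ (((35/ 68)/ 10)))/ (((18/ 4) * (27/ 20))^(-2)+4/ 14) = -2676888/ 28251613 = -0.09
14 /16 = 7 /8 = 0.88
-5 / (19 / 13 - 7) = 65 / 72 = 0.90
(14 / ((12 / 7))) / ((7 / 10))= 35 / 3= 11.67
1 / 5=0.20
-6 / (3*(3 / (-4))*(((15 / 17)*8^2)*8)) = 17 / 2880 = 0.01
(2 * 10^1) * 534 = 10680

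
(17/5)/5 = 17/25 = 0.68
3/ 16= 0.19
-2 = -2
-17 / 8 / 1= -2.12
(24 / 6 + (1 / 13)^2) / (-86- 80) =-677 / 28054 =-0.02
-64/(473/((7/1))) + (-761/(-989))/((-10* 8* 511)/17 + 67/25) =-10522509419/11105946819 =-0.95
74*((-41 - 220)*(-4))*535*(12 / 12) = 41331960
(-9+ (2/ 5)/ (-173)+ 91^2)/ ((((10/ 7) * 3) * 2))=25043473/ 25950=965.07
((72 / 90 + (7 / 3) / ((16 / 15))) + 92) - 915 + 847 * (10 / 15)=-61283 / 240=-255.35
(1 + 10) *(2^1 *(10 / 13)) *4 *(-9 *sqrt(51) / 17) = -7920 *sqrt(51) / 221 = -255.93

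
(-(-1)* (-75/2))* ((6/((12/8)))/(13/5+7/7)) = -125/3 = -41.67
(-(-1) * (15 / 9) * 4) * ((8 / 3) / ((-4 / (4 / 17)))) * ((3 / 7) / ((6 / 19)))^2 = -14440 / 7497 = -1.93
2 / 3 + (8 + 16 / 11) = 334 / 33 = 10.12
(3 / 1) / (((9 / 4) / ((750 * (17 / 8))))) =2125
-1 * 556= -556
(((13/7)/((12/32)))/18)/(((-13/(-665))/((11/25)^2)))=9196/3375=2.72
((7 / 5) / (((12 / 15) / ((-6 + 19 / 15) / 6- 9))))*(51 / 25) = -104839 / 3000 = -34.95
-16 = -16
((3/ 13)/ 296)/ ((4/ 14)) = 21/ 7696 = 0.00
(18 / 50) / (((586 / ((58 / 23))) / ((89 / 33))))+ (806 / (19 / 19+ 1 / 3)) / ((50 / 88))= 394338177 / 370645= 1063.92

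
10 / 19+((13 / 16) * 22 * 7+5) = 19859 / 152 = 130.65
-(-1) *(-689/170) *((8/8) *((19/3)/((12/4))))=-13091/1530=-8.56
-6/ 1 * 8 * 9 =-432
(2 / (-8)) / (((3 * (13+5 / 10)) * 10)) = -1 / 1620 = -0.00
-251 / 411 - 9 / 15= -2488 / 2055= -1.21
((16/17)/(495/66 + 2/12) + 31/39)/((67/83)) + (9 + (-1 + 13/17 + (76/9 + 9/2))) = 22.85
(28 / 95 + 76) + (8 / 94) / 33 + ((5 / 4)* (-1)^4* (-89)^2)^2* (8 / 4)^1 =231118977439849 / 1178760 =196069579.42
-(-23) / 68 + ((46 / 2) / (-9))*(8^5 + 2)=-51252073 / 612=-83745.22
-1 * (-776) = 776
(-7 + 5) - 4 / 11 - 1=-37 / 11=-3.36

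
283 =283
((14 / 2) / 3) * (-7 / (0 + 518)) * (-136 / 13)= 476 / 1443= 0.33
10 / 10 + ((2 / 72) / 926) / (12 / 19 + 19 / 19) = 1033435 / 1033416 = 1.00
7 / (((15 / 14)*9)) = 98 / 135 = 0.73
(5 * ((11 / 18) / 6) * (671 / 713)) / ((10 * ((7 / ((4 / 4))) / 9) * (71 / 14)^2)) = 51667 / 21565398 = 0.00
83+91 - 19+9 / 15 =778 / 5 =155.60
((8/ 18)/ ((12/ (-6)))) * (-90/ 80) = 1/ 4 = 0.25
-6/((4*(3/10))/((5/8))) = -25/8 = -3.12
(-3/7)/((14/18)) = -27/49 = -0.55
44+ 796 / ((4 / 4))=840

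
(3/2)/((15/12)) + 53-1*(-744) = 3991/5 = 798.20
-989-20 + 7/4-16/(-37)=-149009/148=-1006.82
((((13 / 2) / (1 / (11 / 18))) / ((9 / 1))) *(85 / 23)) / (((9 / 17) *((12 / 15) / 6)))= 1033175 / 44712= 23.11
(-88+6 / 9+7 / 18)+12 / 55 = -85859 / 990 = -86.73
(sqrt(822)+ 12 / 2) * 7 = 42+ 7 * sqrt(822) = 242.69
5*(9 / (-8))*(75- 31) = -495 / 2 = -247.50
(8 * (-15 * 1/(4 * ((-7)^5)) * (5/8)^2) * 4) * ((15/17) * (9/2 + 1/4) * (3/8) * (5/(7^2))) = 1603125/3584059136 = 0.00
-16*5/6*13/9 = -19.26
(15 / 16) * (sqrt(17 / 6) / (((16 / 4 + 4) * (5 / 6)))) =3 * sqrt(102) / 128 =0.24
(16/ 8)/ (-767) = -2/ 767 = -0.00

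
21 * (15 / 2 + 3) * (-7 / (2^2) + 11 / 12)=-735 / 4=-183.75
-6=-6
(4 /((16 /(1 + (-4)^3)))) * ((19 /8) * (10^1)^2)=-29925 /8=-3740.62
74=74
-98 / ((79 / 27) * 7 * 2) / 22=-189 / 1738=-0.11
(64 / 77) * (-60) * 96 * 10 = -3686400 / 77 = -47875.32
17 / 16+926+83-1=16145 / 16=1009.06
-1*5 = -5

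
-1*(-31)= 31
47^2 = 2209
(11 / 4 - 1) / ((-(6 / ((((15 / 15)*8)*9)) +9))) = -21 / 109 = -0.19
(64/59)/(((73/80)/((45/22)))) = 2.43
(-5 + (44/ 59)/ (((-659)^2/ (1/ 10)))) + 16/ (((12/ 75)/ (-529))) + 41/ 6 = -40661623631023/ 768677370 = -52898.17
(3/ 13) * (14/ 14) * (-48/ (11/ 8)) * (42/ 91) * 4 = -27648/ 1859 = -14.87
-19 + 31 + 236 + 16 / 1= 264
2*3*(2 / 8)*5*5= 37.50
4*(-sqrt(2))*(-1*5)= 20*sqrt(2)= 28.28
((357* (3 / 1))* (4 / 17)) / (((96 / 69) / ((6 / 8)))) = 135.84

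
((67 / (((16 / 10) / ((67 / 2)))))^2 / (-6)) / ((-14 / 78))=6549114325 / 3584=1827319.85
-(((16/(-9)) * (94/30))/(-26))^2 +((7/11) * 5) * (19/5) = 408088189/33880275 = 12.05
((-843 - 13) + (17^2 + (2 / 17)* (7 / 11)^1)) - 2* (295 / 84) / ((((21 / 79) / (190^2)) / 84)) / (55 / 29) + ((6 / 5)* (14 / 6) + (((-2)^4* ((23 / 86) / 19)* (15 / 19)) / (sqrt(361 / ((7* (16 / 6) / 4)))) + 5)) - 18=-829543484852 / 19635 + 920* sqrt(42) / 294937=-42248203.94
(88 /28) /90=0.03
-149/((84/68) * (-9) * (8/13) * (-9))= -32929/13608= -2.42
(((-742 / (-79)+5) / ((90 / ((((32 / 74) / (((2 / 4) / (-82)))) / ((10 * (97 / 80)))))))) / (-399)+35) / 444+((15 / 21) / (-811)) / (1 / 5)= 45479819387999 / 611038434974940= 0.07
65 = 65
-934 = -934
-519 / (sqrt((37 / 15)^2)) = -7785 / 37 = -210.41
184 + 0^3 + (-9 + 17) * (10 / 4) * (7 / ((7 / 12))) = 424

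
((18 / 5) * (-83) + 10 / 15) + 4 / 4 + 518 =220.87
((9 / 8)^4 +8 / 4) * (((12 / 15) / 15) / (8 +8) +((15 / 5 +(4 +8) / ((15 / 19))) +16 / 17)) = 68.95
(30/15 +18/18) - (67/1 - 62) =-2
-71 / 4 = -17.75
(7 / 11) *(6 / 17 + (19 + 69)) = 10514 / 187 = 56.22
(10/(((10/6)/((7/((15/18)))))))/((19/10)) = 504/19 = 26.53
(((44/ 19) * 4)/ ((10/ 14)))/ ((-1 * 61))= -0.21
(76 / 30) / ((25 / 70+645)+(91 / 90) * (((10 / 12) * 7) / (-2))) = 0.00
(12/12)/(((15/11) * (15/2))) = 22/225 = 0.10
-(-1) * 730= 730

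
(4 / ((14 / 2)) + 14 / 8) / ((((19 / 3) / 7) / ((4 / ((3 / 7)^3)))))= 22295 / 171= 130.38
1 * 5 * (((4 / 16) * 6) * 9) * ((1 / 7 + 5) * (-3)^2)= 21870 / 7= 3124.29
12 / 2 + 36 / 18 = 8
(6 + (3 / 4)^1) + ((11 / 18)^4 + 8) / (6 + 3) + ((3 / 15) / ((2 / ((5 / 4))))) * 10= 8412721 / 944784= 8.90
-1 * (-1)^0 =-1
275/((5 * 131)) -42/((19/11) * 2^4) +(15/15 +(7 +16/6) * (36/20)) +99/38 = 1981779/99560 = 19.91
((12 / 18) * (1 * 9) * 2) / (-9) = -4 / 3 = -1.33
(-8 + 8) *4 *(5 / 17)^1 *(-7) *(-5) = 0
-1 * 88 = -88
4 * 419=1676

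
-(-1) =1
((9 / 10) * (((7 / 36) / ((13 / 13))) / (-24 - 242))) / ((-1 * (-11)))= -1 / 16720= -0.00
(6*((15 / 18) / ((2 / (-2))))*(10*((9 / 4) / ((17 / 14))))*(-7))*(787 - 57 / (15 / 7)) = 8383410 / 17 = 493141.76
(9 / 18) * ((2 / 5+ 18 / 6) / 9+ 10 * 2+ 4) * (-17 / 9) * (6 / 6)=-18649 / 810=-23.02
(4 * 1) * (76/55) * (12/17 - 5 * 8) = -203072/935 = -217.19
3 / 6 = 1 / 2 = 0.50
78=78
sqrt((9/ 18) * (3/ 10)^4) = 9 * sqrt(2)/ 200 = 0.06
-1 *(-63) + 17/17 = 64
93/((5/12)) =223.20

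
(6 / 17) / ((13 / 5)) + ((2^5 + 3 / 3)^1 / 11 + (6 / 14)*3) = 6840 / 1547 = 4.42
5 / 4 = 1.25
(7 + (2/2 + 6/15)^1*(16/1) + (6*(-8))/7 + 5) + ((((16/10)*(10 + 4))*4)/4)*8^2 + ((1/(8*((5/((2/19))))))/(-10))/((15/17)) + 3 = 584192881/399000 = 1464.14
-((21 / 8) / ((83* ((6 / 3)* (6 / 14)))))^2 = -2401 / 1763584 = -0.00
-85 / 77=-1.10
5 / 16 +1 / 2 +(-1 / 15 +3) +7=2579 / 240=10.75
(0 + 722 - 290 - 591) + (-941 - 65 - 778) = -1943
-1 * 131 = -131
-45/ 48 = -15/ 16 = -0.94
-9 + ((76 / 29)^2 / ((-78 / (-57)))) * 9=395451 / 10933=36.17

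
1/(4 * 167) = 1/668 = 0.00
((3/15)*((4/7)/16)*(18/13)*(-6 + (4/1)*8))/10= 9/350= 0.03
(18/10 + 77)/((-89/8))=-3152/445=-7.08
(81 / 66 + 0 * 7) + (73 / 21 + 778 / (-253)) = 1573 / 966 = 1.63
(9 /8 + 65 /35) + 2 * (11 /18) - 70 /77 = 18269 /5544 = 3.30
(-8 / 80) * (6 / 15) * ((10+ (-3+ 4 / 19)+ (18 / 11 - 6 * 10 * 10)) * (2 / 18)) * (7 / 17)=864857 / 799425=1.08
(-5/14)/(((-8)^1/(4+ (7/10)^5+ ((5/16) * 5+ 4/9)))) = 5557513/20160000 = 0.28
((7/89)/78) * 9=21/2314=0.01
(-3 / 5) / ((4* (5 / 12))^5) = -729 / 15625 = -0.05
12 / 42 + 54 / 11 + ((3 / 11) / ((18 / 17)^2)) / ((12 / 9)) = 5.38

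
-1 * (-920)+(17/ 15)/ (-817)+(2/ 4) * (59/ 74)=1669361329/ 1813740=920.40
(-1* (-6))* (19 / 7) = 114 / 7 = 16.29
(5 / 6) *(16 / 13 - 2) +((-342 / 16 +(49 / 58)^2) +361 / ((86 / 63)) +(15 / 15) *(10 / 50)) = 13728482531 / 56414280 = 243.35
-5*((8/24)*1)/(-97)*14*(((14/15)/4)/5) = 49/4365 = 0.01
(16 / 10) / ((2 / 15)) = 12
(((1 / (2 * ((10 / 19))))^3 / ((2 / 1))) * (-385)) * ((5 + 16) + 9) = -1584429 / 320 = -4951.34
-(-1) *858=858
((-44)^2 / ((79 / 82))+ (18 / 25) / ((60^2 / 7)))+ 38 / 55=8734368083 / 4345000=2010.21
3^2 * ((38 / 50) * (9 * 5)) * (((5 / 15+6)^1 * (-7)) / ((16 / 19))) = -1296351 / 80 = -16204.39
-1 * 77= -77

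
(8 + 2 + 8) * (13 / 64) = 117 / 32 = 3.66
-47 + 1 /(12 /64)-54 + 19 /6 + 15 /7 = -1265 /14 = -90.36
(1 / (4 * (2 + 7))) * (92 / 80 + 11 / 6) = 179 / 2160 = 0.08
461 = 461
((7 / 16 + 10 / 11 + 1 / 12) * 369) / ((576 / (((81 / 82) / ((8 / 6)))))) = 61155 / 90112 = 0.68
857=857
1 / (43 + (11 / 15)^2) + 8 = 78593 / 9796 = 8.02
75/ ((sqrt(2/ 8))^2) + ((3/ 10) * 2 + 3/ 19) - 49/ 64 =1823953/ 6080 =299.99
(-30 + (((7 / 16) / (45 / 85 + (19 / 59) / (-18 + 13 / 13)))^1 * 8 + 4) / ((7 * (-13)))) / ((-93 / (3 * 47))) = 131911939 / 2888704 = 45.66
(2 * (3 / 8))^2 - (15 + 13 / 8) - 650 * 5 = -52257 / 16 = -3266.06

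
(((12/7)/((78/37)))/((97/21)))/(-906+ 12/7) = -259/1330355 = -0.00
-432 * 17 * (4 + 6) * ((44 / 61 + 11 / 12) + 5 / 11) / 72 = -2134.37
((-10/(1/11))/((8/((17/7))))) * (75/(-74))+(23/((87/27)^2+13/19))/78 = 3884755191/114693488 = 33.87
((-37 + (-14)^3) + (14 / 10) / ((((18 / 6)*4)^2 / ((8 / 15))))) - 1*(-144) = -3559943 / 1350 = -2636.99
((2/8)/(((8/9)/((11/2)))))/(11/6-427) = -297/81632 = -0.00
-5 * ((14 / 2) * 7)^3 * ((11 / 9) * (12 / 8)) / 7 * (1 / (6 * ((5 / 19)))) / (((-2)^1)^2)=-3512663 / 144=-24393.49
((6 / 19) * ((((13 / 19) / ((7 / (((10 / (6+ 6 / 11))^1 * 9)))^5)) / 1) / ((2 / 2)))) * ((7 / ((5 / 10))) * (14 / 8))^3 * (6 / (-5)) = -82437980625 / 739328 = -111503.93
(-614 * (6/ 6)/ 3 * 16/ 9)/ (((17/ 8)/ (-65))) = 5108480/ 459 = 11129.59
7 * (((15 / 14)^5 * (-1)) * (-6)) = 2278125 / 38416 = 59.30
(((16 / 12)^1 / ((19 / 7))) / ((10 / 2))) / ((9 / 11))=308 / 2565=0.12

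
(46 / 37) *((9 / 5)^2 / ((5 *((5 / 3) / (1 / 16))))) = 5589 / 185000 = 0.03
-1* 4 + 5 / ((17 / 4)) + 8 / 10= -172 / 85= -2.02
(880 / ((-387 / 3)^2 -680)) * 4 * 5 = 1600 / 1451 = 1.10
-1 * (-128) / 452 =32 / 113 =0.28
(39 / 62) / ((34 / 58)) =1131 / 1054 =1.07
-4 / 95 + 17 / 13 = 1563 / 1235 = 1.27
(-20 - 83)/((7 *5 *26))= -0.11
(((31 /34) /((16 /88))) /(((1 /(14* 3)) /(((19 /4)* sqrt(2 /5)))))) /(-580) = -136059* sqrt(10) /394400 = -1.09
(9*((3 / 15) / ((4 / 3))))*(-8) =-54 / 5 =-10.80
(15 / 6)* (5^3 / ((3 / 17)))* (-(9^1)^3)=-1290937.50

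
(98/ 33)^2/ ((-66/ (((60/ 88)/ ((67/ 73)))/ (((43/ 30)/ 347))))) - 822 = -107058644536/ 126542163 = -846.03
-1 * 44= -44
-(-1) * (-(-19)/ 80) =19/ 80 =0.24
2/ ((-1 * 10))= -0.20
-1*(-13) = 13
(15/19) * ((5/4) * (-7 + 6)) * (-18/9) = 75/38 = 1.97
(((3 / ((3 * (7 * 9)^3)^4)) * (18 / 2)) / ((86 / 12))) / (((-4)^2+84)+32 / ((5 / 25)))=1 / 21852362756196647847416790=0.00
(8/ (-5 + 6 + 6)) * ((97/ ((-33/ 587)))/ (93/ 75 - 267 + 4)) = 1423475/ 188958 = 7.53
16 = 16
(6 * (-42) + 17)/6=-235/6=-39.17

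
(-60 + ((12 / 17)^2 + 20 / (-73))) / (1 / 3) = -179.33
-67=-67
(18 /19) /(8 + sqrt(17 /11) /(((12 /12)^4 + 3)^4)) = 34603008 /292203071 - 1536 * sqrt(187) /292203071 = 0.12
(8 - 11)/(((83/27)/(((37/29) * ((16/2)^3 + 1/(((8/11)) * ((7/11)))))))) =-86292621/134792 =-640.19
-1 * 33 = -33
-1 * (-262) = 262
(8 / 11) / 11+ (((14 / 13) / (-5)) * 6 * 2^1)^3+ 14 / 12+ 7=-1800991207 / 199377750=-9.03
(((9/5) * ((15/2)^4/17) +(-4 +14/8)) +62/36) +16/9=91465/272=336.27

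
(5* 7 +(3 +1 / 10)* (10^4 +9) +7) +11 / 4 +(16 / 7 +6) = 4351331 / 140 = 31080.94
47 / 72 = 0.65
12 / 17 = 0.71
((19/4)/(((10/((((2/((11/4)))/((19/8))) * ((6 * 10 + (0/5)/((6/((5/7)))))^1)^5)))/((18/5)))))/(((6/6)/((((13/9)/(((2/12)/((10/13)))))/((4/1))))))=7464960000/11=678632727.27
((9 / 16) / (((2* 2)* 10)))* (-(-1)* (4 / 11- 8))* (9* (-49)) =47.36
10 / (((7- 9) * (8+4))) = -5 / 12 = -0.42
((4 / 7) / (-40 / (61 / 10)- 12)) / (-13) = 61 / 25753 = 0.00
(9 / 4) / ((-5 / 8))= -18 / 5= -3.60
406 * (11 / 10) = 2233 / 5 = 446.60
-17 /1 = -17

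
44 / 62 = 22 / 31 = 0.71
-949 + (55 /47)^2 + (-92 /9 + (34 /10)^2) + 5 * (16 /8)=-936.29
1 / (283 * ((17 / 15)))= 15 / 4811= 0.00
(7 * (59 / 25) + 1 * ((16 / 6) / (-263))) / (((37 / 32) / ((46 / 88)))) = 59920888 / 8028075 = 7.46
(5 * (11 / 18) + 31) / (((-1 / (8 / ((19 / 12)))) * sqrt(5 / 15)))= -9808 * sqrt(3) / 57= -298.03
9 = 9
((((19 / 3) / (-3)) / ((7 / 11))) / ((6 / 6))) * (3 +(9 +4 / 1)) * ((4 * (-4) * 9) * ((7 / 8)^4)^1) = 71687 / 16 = 4480.44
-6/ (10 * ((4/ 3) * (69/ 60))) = -9/ 23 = -0.39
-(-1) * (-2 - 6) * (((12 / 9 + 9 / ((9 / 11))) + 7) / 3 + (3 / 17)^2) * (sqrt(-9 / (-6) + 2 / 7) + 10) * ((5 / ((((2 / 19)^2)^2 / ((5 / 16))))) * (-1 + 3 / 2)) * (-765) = 2858818200.89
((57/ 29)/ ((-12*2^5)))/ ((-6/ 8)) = 19/ 2784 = 0.01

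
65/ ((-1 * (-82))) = 65/ 82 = 0.79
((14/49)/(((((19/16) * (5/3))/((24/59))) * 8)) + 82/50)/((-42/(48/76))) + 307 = 306.98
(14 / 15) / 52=7 / 390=0.02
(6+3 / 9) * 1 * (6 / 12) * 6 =19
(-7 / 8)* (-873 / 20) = 6111 / 160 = 38.19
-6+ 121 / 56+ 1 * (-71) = -4191 / 56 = -74.84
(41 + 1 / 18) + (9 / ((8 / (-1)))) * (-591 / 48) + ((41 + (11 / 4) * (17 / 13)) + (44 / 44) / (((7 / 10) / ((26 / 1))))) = 14324887 / 104832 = 136.65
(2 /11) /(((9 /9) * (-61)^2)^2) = 2 /152304251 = 0.00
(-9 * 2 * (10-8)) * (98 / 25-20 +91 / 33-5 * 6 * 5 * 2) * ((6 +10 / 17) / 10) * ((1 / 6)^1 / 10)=14475496 / 116875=123.85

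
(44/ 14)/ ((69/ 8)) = 176/ 483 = 0.36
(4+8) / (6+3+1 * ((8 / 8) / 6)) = 72 / 55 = 1.31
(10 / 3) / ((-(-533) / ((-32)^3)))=-204.93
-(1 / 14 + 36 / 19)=-523 / 266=-1.97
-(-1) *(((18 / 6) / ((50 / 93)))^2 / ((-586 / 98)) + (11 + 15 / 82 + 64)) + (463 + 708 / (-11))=154809547991 / 330357500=468.61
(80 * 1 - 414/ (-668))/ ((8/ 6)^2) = 242343/ 5344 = 45.35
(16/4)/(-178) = -2/89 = -0.02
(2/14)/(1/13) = 13/7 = 1.86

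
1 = 1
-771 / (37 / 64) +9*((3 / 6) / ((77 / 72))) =-3787500 / 2849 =-1329.41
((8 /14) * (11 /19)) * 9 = 396 /133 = 2.98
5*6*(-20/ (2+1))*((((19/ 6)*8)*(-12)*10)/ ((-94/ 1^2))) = -304000/ 47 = -6468.09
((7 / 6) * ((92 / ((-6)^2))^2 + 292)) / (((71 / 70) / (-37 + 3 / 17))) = -3708639970 / 293301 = -12644.48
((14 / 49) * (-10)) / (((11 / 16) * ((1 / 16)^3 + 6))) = -1310720 / 1892429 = -0.69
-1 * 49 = -49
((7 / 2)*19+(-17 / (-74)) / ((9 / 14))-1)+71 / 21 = 69.24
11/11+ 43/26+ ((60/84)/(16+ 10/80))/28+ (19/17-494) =-1369636181/2793882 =-490.23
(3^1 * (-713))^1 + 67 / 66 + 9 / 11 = -12823 / 6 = -2137.17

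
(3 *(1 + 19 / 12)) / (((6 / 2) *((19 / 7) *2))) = 217 / 456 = 0.48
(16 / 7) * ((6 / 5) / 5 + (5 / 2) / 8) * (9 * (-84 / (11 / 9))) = -214812 / 275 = -781.13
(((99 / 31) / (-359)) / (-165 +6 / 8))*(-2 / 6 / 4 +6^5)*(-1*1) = -1026421 / 2437251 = -0.42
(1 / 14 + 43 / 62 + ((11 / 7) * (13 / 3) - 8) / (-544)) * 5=1358435 / 354144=3.84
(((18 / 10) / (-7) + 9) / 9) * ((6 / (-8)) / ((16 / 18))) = -459 / 560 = -0.82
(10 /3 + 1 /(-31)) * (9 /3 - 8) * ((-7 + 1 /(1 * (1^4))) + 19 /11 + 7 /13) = 273230 /4433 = 61.64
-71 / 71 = -1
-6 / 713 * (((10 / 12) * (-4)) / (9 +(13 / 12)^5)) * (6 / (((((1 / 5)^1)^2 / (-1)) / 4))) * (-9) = 26873856000 / 1861486853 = 14.44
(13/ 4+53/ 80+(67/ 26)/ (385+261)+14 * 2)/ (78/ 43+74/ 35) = 3227137487/ 397191808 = 8.12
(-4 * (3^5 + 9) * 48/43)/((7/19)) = -131328/43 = -3054.14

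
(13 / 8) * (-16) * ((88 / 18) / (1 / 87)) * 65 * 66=-47441680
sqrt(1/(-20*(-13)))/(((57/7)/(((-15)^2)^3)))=5315625*sqrt(65)/494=86752.91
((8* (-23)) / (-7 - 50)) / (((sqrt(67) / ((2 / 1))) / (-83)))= -30544* sqrt(67) / 3819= -65.47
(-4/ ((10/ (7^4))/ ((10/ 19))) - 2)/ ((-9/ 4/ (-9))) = -38568/ 19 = -2029.89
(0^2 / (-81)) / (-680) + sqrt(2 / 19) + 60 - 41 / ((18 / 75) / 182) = -93095 / 3 + sqrt(38) / 19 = -31031.34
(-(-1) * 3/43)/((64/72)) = 27/344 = 0.08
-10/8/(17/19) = -95/68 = -1.40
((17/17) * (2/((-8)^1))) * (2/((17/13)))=-13/34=-0.38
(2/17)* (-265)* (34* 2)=-2120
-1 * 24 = -24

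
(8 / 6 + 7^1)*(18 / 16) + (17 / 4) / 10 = 9.80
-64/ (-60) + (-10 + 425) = 6241/ 15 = 416.07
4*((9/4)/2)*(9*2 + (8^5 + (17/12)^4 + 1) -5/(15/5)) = 679920193/4608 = 147552.13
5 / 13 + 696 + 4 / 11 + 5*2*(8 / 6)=304625 / 429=710.08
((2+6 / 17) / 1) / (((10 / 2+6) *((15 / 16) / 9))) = 384 / 187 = 2.05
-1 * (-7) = 7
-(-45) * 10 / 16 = 225 / 8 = 28.12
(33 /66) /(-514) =-1 /1028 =-0.00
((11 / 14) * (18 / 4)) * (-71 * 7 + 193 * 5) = 11583 / 7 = 1654.71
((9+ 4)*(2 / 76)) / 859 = 13 / 32642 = 0.00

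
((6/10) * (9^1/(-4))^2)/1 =243/80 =3.04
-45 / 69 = -15 / 23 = -0.65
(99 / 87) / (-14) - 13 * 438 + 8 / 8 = -2311391 / 406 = -5693.08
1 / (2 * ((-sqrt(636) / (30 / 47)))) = -5 * sqrt(159) / 4982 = -0.01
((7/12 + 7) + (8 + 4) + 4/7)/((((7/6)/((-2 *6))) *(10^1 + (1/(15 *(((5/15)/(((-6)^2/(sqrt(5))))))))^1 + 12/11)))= -426001125/20870129 + 55310310 *sqrt(5)/20870129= -14.49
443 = 443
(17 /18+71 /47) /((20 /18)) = 2077 /940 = 2.21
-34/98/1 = -17/49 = -0.35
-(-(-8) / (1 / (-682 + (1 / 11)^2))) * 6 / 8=495126 / 121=4091.95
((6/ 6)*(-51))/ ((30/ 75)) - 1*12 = -279/ 2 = -139.50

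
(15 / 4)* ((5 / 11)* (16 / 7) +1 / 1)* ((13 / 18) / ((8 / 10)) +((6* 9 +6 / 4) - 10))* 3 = 2622685 / 2464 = 1064.40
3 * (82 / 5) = 246 / 5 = 49.20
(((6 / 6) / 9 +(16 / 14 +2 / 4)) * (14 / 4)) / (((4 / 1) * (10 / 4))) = 221 / 360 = 0.61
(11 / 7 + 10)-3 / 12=317 / 28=11.32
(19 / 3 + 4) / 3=31 / 9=3.44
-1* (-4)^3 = 64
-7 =-7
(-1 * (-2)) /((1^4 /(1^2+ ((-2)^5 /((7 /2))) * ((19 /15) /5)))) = -1382 /525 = -2.63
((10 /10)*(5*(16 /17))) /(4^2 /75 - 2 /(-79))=237000 /12019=19.72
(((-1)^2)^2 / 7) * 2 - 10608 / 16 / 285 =-1357 / 665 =-2.04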